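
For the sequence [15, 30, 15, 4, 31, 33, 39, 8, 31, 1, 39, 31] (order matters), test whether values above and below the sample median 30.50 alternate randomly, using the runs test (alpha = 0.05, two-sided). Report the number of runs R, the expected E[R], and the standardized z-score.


Step 1: Compute median = 30.50; label A = above, B = below.
Labels in order: BBBBAAABABAA  (n_A = 6, n_B = 6)
Step 2: Count runs R = 6.
Step 3: Under H0 (random ordering), E[R] = 2*n_A*n_B/(n_A+n_B) + 1 = 2*6*6/12 + 1 = 7.0000.
        Var[R] = 2*n_A*n_B*(2*n_A*n_B - n_A - n_B) / ((n_A+n_B)^2 * (n_A+n_B-1)) = 4320/1584 = 2.7273.
        SD[R] = 1.6514.
Step 4: Continuity-corrected z = (R + 0.5 - E[R]) / SD[R] = (6 + 0.5 - 7.0000) / 1.6514 = -0.3028.
Step 5: Two-sided p-value via normal approximation = 2*(1 - Phi(|z|)) = 0.762069.
Step 6: alpha = 0.05. fail to reject H0.

R = 6, z = -0.3028, p = 0.762069, fail to reject H0.


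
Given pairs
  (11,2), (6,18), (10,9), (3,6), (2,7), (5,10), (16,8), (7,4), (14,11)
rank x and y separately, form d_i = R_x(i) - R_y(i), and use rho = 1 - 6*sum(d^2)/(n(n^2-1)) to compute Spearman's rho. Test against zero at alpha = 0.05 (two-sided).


Step 1: Rank x and y separately (midranks; no ties here).
rank(x): 11->7, 6->4, 10->6, 3->2, 2->1, 5->3, 16->9, 7->5, 14->8
rank(y): 2->1, 18->9, 9->6, 6->3, 7->4, 10->7, 8->5, 4->2, 11->8
Step 2: d_i = R_x(i) - R_y(i); compute d_i^2.
  (7-1)^2=36, (4-9)^2=25, (6-6)^2=0, (2-3)^2=1, (1-4)^2=9, (3-7)^2=16, (9-5)^2=16, (5-2)^2=9, (8-8)^2=0
sum(d^2) = 112.
Step 3: rho = 1 - 6*112 / (9*(9^2 - 1)) = 1 - 672/720 = 0.066667.
Step 4: Under H0, t = rho * sqrt((n-2)/(1-rho^2)) = 0.1768 ~ t(7).
Step 5: Two-sided p-value from the t-distribution with 7 df = 0.864690.
Step 6: alpha = 0.05. fail to reject H0.

rho = 0.0667, p = 0.864690, fail to reject H0 at alpha = 0.05.


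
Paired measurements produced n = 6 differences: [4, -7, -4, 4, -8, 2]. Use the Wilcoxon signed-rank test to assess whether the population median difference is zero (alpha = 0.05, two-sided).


Step 1: Drop any zero differences (none here) and take |d_i|.
|d| = [4, 7, 4, 4, 8, 2]
Step 2: Midrank |d_i| (ties get averaged ranks).
ranks: |4|->3, |7|->5, |4|->3, |4|->3, |8|->6, |2|->1
Step 3: Attach original signs; sum ranks with positive sign and with negative sign.
W+ = 3 + 3 + 1 = 7
W- = 5 + 3 + 6 = 14
(Check: W+ + W- = 21 should equal n(n+1)/2 = 21.)
Step 4: Test statistic W = min(W+, W-) = 7.
Step 5: Ties in |d|, so use the tie-corrected normal approximation.
        E[W] = n(n+1)/4 = 6*7/4 = 10.5.
        Tie groups: |d|=4 (t=3); sum(t^3 - t) = 24.
        Var[W] = n(n+1)(2n+1)/24 - sum(t^3-t)/48 = 546/24 - 24/48 = 22.25.
        z = (W - E[W]) / sqrt(Var[W]) = (7 - 10.5) / 4.7170 = -0.7420.
        Two-sided p = 2*Phi(z) = 0.458088.
Step 6: alpha = 0.05. fail to reject H0.

W+ = 7, W- = 14, W = min = 7, p = 0.458088, fail to reject H0.


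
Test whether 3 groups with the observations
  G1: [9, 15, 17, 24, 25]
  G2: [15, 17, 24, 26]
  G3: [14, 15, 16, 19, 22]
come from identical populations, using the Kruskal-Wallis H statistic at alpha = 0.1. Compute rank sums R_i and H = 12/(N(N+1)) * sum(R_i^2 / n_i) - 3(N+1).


Step 1: Combine all N = 14 observations and assign midranks.
sorted (value, group, rank): (9,G1,1), (14,G3,2), (15,G1,4), (15,G2,4), (15,G3,4), (16,G3,6), (17,G1,7.5), (17,G2,7.5), (19,G3,9), (22,G3,10), (24,G1,11.5), (24,G2,11.5), (25,G1,13), (26,G2,14)
Step 2: Sum ranks within each group.
R_1 = 37 (n_1 = 5)
R_2 = 37 (n_2 = 4)
R_3 = 31 (n_3 = 5)
Step 3: H = 12/(N(N+1)) * sum(R_i^2/n_i) - 3(N+1)
     = 12/(14*15) * (37^2/5 + 37^2/4 + 31^2/5) - 3*15
     = 0.057143 * 808.25 - 45
     = 1.185714.
Step 4: Ties present; correction factor C = 1 - 36/(14^3 - 14) = 0.986813. Corrected H = 1.185714 / 0.986813 = 1.201559.
Step 5: Under H0, H ~ chi^2(2); p-value = 0.548384.
Step 6: alpha = 0.1. fail to reject H0.

H = 1.2016, df = 2, p = 0.548384, fail to reject H0.


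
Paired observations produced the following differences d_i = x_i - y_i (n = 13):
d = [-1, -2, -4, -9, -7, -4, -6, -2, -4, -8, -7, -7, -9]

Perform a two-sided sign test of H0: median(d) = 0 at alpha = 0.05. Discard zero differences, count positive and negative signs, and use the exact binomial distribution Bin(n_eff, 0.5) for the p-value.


Step 1: Discard zero differences. Original n = 13; n_eff = number of nonzero differences = 13.
Nonzero differences (with sign): -1, -2, -4, -9, -7, -4, -6, -2, -4, -8, -7, -7, -9
Step 2: Count signs: positive = 0, negative = 13.
Step 3: Under H0: P(positive) = 0.5, so the number of positives S ~ Bin(13, 0.5).
Step 4: Two-sided exact p-value = sum of Bin(13,0.5) probabilities at or below the observed probability = 0.000244.
Step 5: alpha = 0.05. reject H0.

n_eff = 13, pos = 0, neg = 13, p = 0.000244, reject H0.


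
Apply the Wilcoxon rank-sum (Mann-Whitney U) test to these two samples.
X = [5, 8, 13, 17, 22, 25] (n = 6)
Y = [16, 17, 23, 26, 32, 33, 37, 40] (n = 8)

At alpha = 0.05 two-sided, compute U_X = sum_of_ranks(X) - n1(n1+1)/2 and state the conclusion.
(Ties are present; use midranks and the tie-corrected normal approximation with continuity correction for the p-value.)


Step 1: Combine and sort all 14 observations; assign midranks.
sorted (value, group): (5,X), (8,X), (13,X), (16,Y), (17,X), (17,Y), (22,X), (23,Y), (25,X), (26,Y), (32,Y), (33,Y), (37,Y), (40,Y)
ranks: 5->1, 8->2, 13->3, 16->4, 17->5.5, 17->5.5, 22->7, 23->8, 25->9, 26->10, 32->11, 33->12, 37->13, 40->14
Step 2: Rank sum for X: R1 = 1 + 2 + 3 + 5.5 + 7 + 9 = 27.5.
Step 3: U_X = R1 - n1(n1+1)/2 = 27.5 - 6*7/2 = 27.5 - 21 = 6.5.
       U_Y = n1*n2 - U_X = 48 - 6.5 = 41.5.
Step 4: Ties are present, so use the tie-corrected normal approximation (with continuity correction) for the p-value.
Step 5: p-value = 0.028013; compare to alpha = 0.05. reject H0.

U_X = 6.5, p = 0.028013, reject H0 at alpha = 0.05.


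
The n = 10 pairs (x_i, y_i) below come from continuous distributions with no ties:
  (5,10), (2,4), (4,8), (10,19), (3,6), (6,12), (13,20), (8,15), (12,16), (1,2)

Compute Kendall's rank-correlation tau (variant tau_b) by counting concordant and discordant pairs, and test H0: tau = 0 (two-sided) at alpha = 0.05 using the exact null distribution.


Step 1: Enumerate the 45 unordered pairs (i,j) with i<j and classify each by sign(x_j-x_i) * sign(y_j-y_i).
  (1,2):dx=-3,dy=-6->C; (1,3):dx=-1,dy=-2->C; (1,4):dx=+5,dy=+9->C; (1,5):dx=-2,dy=-4->C
  (1,6):dx=+1,dy=+2->C; (1,7):dx=+8,dy=+10->C; (1,8):dx=+3,dy=+5->C; (1,9):dx=+7,dy=+6->C
  (1,10):dx=-4,dy=-8->C; (2,3):dx=+2,dy=+4->C; (2,4):dx=+8,dy=+15->C; (2,5):dx=+1,dy=+2->C
  (2,6):dx=+4,dy=+8->C; (2,7):dx=+11,dy=+16->C; (2,8):dx=+6,dy=+11->C; (2,9):dx=+10,dy=+12->C
  (2,10):dx=-1,dy=-2->C; (3,4):dx=+6,dy=+11->C; (3,5):dx=-1,dy=-2->C; (3,6):dx=+2,dy=+4->C
  (3,7):dx=+9,dy=+12->C; (3,8):dx=+4,dy=+7->C; (3,9):dx=+8,dy=+8->C; (3,10):dx=-3,dy=-6->C
  (4,5):dx=-7,dy=-13->C; (4,6):dx=-4,dy=-7->C; (4,7):dx=+3,dy=+1->C; (4,8):dx=-2,dy=-4->C
  (4,9):dx=+2,dy=-3->D; (4,10):dx=-9,dy=-17->C; (5,6):dx=+3,dy=+6->C; (5,7):dx=+10,dy=+14->C
  (5,8):dx=+5,dy=+9->C; (5,9):dx=+9,dy=+10->C; (5,10):dx=-2,dy=-4->C; (6,7):dx=+7,dy=+8->C
  (6,8):dx=+2,dy=+3->C; (6,9):dx=+6,dy=+4->C; (6,10):dx=-5,dy=-10->C; (7,8):dx=-5,dy=-5->C
  (7,9):dx=-1,dy=-4->C; (7,10):dx=-12,dy=-18->C; (8,9):dx=+4,dy=+1->C; (8,10):dx=-7,dy=-13->C
  (9,10):dx=-11,dy=-14->C
Step 2: C = 44, D = 1, total pairs = 45.
Step 3: tau = (C - D)/(n(n-1)/2) = (44 - 1)/45 = 0.955556.
Step 4: Exact two-sided p-value (enumerate n! = 3628800 permutations of y under H0): p = 0.000006.
Step 5: alpha = 0.05. reject H0.

tau_b = 0.9556 (C=44, D=1), p = 0.000006, reject H0.


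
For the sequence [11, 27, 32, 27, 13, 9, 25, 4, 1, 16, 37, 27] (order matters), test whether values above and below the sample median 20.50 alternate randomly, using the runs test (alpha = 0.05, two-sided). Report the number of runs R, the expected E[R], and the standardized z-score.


Step 1: Compute median = 20.50; label A = above, B = below.
Labels in order: BAAABBABBBAA  (n_A = 6, n_B = 6)
Step 2: Count runs R = 6.
Step 3: Under H0 (random ordering), E[R] = 2*n_A*n_B/(n_A+n_B) + 1 = 2*6*6/12 + 1 = 7.0000.
        Var[R] = 2*n_A*n_B*(2*n_A*n_B - n_A - n_B) / ((n_A+n_B)^2 * (n_A+n_B-1)) = 4320/1584 = 2.7273.
        SD[R] = 1.6514.
Step 4: Continuity-corrected z = (R + 0.5 - E[R]) / SD[R] = (6 + 0.5 - 7.0000) / 1.6514 = -0.3028.
Step 5: Two-sided p-value via normal approximation = 2*(1 - Phi(|z|)) = 0.762069.
Step 6: alpha = 0.05. fail to reject H0.

R = 6, z = -0.3028, p = 0.762069, fail to reject H0.


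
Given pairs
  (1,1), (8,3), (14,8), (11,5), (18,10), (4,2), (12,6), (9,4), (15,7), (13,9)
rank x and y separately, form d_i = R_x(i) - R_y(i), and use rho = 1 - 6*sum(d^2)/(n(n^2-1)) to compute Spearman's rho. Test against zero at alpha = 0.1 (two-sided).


Step 1: Rank x and y separately (midranks; no ties here).
rank(x): 1->1, 8->3, 14->8, 11->5, 18->10, 4->2, 12->6, 9->4, 15->9, 13->7
rank(y): 1->1, 3->3, 8->8, 5->5, 10->10, 2->2, 6->6, 4->4, 7->7, 9->9
Step 2: d_i = R_x(i) - R_y(i); compute d_i^2.
  (1-1)^2=0, (3-3)^2=0, (8-8)^2=0, (5-5)^2=0, (10-10)^2=0, (2-2)^2=0, (6-6)^2=0, (4-4)^2=0, (9-7)^2=4, (7-9)^2=4
sum(d^2) = 8.
Step 3: rho = 1 - 6*8 / (10*(10^2 - 1)) = 1 - 48/990 = 0.951515.
Step 4: Under H0, t = rho * sqrt((n-2)/(1-rho^2)) = 8.7493 ~ t(8).
Step 5: Two-sided p-value from the t-distribution with 8 df = 0.000023.
Step 6: alpha = 0.1. reject H0.

rho = 0.9515, p = 0.000023, reject H0 at alpha = 0.1.


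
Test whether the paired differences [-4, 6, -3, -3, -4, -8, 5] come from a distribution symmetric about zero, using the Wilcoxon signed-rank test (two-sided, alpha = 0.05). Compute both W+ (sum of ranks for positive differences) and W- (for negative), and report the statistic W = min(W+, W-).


Step 1: Drop any zero differences (none here) and take |d_i|.
|d| = [4, 6, 3, 3, 4, 8, 5]
Step 2: Midrank |d_i| (ties get averaged ranks).
ranks: |4|->3.5, |6|->6, |3|->1.5, |3|->1.5, |4|->3.5, |8|->7, |5|->5
Step 3: Attach original signs; sum ranks with positive sign and with negative sign.
W+ = 6 + 5 = 11
W- = 3.5 + 1.5 + 1.5 + 3.5 + 7 = 17
(Check: W+ + W- = 28 should equal n(n+1)/2 = 28.)
Step 4: Test statistic W = min(W+, W-) = 11.
Step 5: Ties in |d|, so use the tie-corrected normal approximation.
        E[W] = n(n+1)/4 = 7*8/4 = 14.
        Tie groups: |d|=3 (t=2), |d|=4 (t=2); sum(t^3 - t) = 12.
        Var[W] = n(n+1)(2n+1)/24 - sum(t^3-t)/48 = 840/24 - 12/48 = 34.75.
        z = (W - E[W]) / sqrt(Var[W]) = (11 - 14) / 5.8949 = -0.5089.
        Two-sided p = 2*Phi(z) = 0.610813.
Step 6: alpha = 0.05. fail to reject H0.

W+ = 11, W- = 17, W = min = 11, p = 0.610813, fail to reject H0.


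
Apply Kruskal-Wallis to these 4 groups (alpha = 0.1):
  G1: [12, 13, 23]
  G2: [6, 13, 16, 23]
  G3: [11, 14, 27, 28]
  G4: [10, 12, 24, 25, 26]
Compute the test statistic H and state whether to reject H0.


Step 1: Combine all N = 16 observations and assign midranks.
sorted (value, group, rank): (6,G2,1), (10,G4,2), (11,G3,3), (12,G1,4.5), (12,G4,4.5), (13,G1,6.5), (13,G2,6.5), (14,G3,8), (16,G2,9), (23,G1,10.5), (23,G2,10.5), (24,G4,12), (25,G4,13), (26,G4,14), (27,G3,15), (28,G3,16)
Step 2: Sum ranks within each group.
R_1 = 21.5 (n_1 = 3)
R_2 = 27 (n_2 = 4)
R_3 = 42 (n_3 = 4)
R_4 = 45.5 (n_4 = 5)
Step 3: H = 12/(N(N+1)) * sum(R_i^2/n_i) - 3(N+1)
     = 12/(16*17) * (21.5^2/3 + 27^2/4 + 42^2/4 + 45.5^2/5) - 3*17
     = 0.044118 * 1191.38 - 51
     = 1.561029.
Step 4: Ties present; correction factor C = 1 - 18/(16^3 - 16) = 0.995588. Corrected H = 1.561029 / 0.995588 = 1.567947.
Step 5: Under H0, H ~ chi^2(3); p-value = 0.666679.
Step 6: alpha = 0.1. fail to reject H0.

H = 1.5679, df = 3, p = 0.666679, fail to reject H0.


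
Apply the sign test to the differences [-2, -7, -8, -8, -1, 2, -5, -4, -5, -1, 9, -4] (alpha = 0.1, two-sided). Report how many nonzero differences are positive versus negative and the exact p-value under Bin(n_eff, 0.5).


Step 1: Discard zero differences. Original n = 12; n_eff = number of nonzero differences = 12.
Nonzero differences (with sign): -2, -7, -8, -8, -1, +2, -5, -4, -5, -1, +9, -4
Step 2: Count signs: positive = 2, negative = 10.
Step 3: Under H0: P(positive) = 0.5, so the number of positives S ~ Bin(12, 0.5).
Step 4: Two-sided exact p-value = sum of Bin(12,0.5) probabilities at or below the observed probability = 0.038574.
Step 5: alpha = 0.1. reject H0.

n_eff = 12, pos = 2, neg = 10, p = 0.038574, reject H0.


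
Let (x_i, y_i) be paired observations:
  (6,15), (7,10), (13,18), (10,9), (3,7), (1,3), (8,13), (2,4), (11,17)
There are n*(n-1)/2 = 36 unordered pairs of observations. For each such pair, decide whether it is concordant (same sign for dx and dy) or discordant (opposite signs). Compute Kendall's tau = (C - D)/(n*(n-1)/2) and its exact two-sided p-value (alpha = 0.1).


Step 1: Enumerate the 36 unordered pairs (i,j) with i<j and classify each by sign(x_j-x_i) * sign(y_j-y_i).
  (1,2):dx=+1,dy=-5->D; (1,3):dx=+7,dy=+3->C; (1,4):dx=+4,dy=-6->D; (1,5):dx=-3,dy=-8->C
  (1,6):dx=-5,dy=-12->C; (1,7):dx=+2,dy=-2->D; (1,8):dx=-4,dy=-11->C; (1,9):dx=+5,dy=+2->C
  (2,3):dx=+6,dy=+8->C; (2,4):dx=+3,dy=-1->D; (2,5):dx=-4,dy=-3->C; (2,6):dx=-6,dy=-7->C
  (2,7):dx=+1,dy=+3->C; (2,8):dx=-5,dy=-6->C; (2,9):dx=+4,dy=+7->C; (3,4):dx=-3,dy=-9->C
  (3,5):dx=-10,dy=-11->C; (3,6):dx=-12,dy=-15->C; (3,7):dx=-5,dy=-5->C; (3,8):dx=-11,dy=-14->C
  (3,9):dx=-2,dy=-1->C; (4,5):dx=-7,dy=-2->C; (4,6):dx=-9,dy=-6->C; (4,7):dx=-2,dy=+4->D
  (4,8):dx=-8,dy=-5->C; (4,9):dx=+1,dy=+8->C; (5,6):dx=-2,dy=-4->C; (5,7):dx=+5,dy=+6->C
  (5,8):dx=-1,dy=-3->C; (5,9):dx=+8,dy=+10->C; (6,7):dx=+7,dy=+10->C; (6,8):dx=+1,dy=+1->C
  (6,9):dx=+10,dy=+14->C; (7,8):dx=-6,dy=-9->C; (7,9):dx=+3,dy=+4->C; (8,9):dx=+9,dy=+13->C
Step 2: C = 31, D = 5, total pairs = 36.
Step 3: tau = (C - D)/(n(n-1)/2) = (31 - 5)/36 = 0.722222.
Step 4: Exact two-sided p-value (enumerate n! = 362880 permutations of y under H0): p = 0.005886.
Step 5: alpha = 0.1. reject H0.

tau_b = 0.7222 (C=31, D=5), p = 0.005886, reject H0.


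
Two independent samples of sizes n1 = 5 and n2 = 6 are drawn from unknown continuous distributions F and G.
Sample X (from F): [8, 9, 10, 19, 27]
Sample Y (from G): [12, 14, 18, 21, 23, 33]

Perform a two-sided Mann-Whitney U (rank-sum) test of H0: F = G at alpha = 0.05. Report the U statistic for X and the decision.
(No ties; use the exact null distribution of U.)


Step 1: Combine and sort all 11 observations; assign midranks.
sorted (value, group): (8,X), (9,X), (10,X), (12,Y), (14,Y), (18,Y), (19,X), (21,Y), (23,Y), (27,X), (33,Y)
ranks: 8->1, 9->2, 10->3, 12->4, 14->5, 18->6, 19->7, 21->8, 23->9, 27->10, 33->11
Step 2: Rank sum for X: R1 = 1 + 2 + 3 + 7 + 10 = 23.
Step 3: U_X = R1 - n1(n1+1)/2 = 23 - 5*6/2 = 23 - 15 = 8.
       U_Y = n1*n2 - U_X = 30 - 8 = 22.
Step 4: No ties, so the exact null distribution of U (based on enumerating the C(11,5) = 462 equally likely rank assignments) gives the two-sided p-value.
Step 5: p-value = 0.246753; compare to alpha = 0.05. fail to reject H0.

U_X = 8, p = 0.246753, fail to reject H0 at alpha = 0.05.


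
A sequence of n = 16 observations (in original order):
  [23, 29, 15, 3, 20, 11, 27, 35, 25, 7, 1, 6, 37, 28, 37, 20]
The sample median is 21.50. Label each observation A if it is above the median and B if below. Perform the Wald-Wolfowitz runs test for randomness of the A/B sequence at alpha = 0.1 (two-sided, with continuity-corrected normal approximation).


Step 1: Compute median = 21.50; label A = above, B = below.
Labels in order: AABBBBAAABBBAAAB  (n_A = 8, n_B = 8)
Step 2: Count runs R = 6.
Step 3: Under H0 (random ordering), E[R] = 2*n_A*n_B/(n_A+n_B) + 1 = 2*8*8/16 + 1 = 9.0000.
        Var[R] = 2*n_A*n_B*(2*n_A*n_B - n_A - n_B) / ((n_A+n_B)^2 * (n_A+n_B-1)) = 14336/3840 = 3.7333.
        SD[R] = 1.9322.
Step 4: Continuity-corrected z = (R + 0.5 - E[R]) / SD[R] = (6 + 0.5 - 9.0000) / 1.9322 = -1.2939.
Step 5: Two-sided p-value via normal approximation = 2*(1 - Phi(|z|)) = 0.195709.
Step 6: alpha = 0.1. fail to reject H0.

R = 6, z = -1.2939, p = 0.195709, fail to reject H0.


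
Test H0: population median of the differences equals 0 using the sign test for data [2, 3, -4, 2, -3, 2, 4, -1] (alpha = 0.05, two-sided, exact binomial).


Step 1: Discard zero differences. Original n = 8; n_eff = number of nonzero differences = 8.
Nonzero differences (with sign): +2, +3, -4, +2, -3, +2, +4, -1
Step 2: Count signs: positive = 5, negative = 3.
Step 3: Under H0: P(positive) = 0.5, so the number of positives S ~ Bin(8, 0.5).
Step 4: Two-sided exact p-value = sum of Bin(8,0.5) probabilities at or below the observed probability = 0.726562.
Step 5: alpha = 0.05. fail to reject H0.

n_eff = 8, pos = 5, neg = 3, p = 0.726562, fail to reject H0.


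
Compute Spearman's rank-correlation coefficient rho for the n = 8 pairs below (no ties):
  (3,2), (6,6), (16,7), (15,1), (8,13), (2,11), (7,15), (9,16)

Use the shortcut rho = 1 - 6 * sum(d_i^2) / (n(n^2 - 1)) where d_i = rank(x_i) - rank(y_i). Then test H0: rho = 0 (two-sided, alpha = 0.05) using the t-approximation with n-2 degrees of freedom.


Step 1: Rank x and y separately (midranks; no ties here).
rank(x): 3->2, 6->3, 16->8, 15->7, 8->5, 2->1, 7->4, 9->6
rank(y): 2->2, 6->3, 7->4, 1->1, 13->6, 11->5, 15->7, 16->8
Step 2: d_i = R_x(i) - R_y(i); compute d_i^2.
  (2-2)^2=0, (3-3)^2=0, (8-4)^2=16, (7-1)^2=36, (5-6)^2=1, (1-5)^2=16, (4-7)^2=9, (6-8)^2=4
sum(d^2) = 82.
Step 3: rho = 1 - 6*82 / (8*(8^2 - 1)) = 1 - 492/504 = 0.023810.
Step 4: Under H0, t = rho * sqrt((n-2)/(1-rho^2)) = 0.0583 ~ t(6).
Step 5: Two-sided p-value from the t-distribution with 6 df = 0.955374.
Step 6: alpha = 0.05. fail to reject H0.

rho = 0.0238, p = 0.955374, fail to reject H0 at alpha = 0.05.


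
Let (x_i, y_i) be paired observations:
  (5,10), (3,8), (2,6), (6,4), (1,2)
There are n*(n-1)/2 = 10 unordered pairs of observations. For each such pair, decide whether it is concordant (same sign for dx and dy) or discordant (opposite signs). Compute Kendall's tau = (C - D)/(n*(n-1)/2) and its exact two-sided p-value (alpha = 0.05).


Step 1: Enumerate the 10 unordered pairs (i,j) with i<j and classify each by sign(x_j-x_i) * sign(y_j-y_i).
  (1,2):dx=-2,dy=-2->C; (1,3):dx=-3,dy=-4->C; (1,4):dx=+1,dy=-6->D; (1,5):dx=-4,dy=-8->C
  (2,3):dx=-1,dy=-2->C; (2,4):dx=+3,dy=-4->D; (2,5):dx=-2,dy=-6->C; (3,4):dx=+4,dy=-2->D
  (3,5):dx=-1,dy=-4->C; (4,5):dx=-5,dy=-2->C
Step 2: C = 7, D = 3, total pairs = 10.
Step 3: tau = (C - D)/(n(n-1)/2) = (7 - 3)/10 = 0.400000.
Step 4: Exact two-sided p-value (enumerate n! = 120 permutations of y under H0): p = 0.483333.
Step 5: alpha = 0.05. fail to reject H0.

tau_b = 0.4000 (C=7, D=3), p = 0.483333, fail to reject H0.


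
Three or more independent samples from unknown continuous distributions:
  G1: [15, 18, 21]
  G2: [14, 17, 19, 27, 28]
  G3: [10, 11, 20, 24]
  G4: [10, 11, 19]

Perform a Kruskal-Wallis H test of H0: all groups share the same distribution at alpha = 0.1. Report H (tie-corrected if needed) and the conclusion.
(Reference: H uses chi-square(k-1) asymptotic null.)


Step 1: Combine all N = 15 observations and assign midranks.
sorted (value, group, rank): (10,G3,1.5), (10,G4,1.5), (11,G3,3.5), (11,G4,3.5), (14,G2,5), (15,G1,6), (17,G2,7), (18,G1,8), (19,G2,9.5), (19,G4,9.5), (20,G3,11), (21,G1,12), (24,G3,13), (27,G2,14), (28,G2,15)
Step 2: Sum ranks within each group.
R_1 = 26 (n_1 = 3)
R_2 = 50.5 (n_2 = 5)
R_3 = 29 (n_3 = 4)
R_4 = 14.5 (n_4 = 3)
Step 3: H = 12/(N(N+1)) * sum(R_i^2/n_i) - 3(N+1)
     = 12/(15*16) * (26^2/3 + 50.5^2/5 + 29^2/4 + 14.5^2/3) - 3*16
     = 0.050000 * 1015.72 - 48
     = 2.785833.
Step 4: Ties present; correction factor C = 1 - 18/(15^3 - 15) = 0.994643. Corrected H = 2.785833 / 0.994643 = 2.800838.
Step 5: Under H0, H ~ chi^2(3); p-value = 0.423362.
Step 6: alpha = 0.1. fail to reject H0.

H = 2.8008, df = 3, p = 0.423362, fail to reject H0.


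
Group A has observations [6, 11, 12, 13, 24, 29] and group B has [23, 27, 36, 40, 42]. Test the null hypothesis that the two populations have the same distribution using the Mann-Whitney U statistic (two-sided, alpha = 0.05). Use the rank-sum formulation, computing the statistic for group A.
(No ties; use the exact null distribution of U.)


Step 1: Combine and sort all 11 observations; assign midranks.
sorted (value, group): (6,X), (11,X), (12,X), (13,X), (23,Y), (24,X), (27,Y), (29,X), (36,Y), (40,Y), (42,Y)
ranks: 6->1, 11->2, 12->3, 13->4, 23->5, 24->6, 27->7, 29->8, 36->9, 40->10, 42->11
Step 2: Rank sum for X: R1 = 1 + 2 + 3 + 4 + 6 + 8 = 24.
Step 3: U_X = R1 - n1(n1+1)/2 = 24 - 6*7/2 = 24 - 21 = 3.
       U_Y = n1*n2 - U_X = 30 - 3 = 27.
Step 4: No ties, so the exact null distribution of U (based on enumerating the C(11,6) = 462 equally likely rank assignments) gives the two-sided p-value.
Step 5: p-value = 0.030303; compare to alpha = 0.05. reject H0.

U_X = 3, p = 0.030303, reject H0 at alpha = 0.05.


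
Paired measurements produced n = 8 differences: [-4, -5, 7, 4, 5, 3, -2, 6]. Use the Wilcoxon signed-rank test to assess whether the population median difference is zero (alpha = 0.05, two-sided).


Step 1: Drop any zero differences (none here) and take |d_i|.
|d| = [4, 5, 7, 4, 5, 3, 2, 6]
Step 2: Midrank |d_i| (ties get averaged ranks).
ranks: |4|->3.5, |5|->5.5, |7|->8, |4|->3.5, |5|->5.5, |3|->2, |2|->1, |6|->7
Step 3: Attach original signs; sum ranks with positive sign and with negative sign.
W+ = 8 + 3.5 + 5.5 + 2 + 7 = 26
W- = 3.5 + 5.5 + 1 = 10
(Check: W+ + W- = 36 should equal n(n+1)/2 = 36.)
Step 4: Test statistic W = min(W+, W-) = 10.
Step 5: Ties in |d|, so use the tie-corrected normal approximation.
        E[W] = n(n+1)/4 = 8*9/4 = 18.
        Tie groups: |d|=4 (t=2), |d|=5 (t=2); sum(t^3 - t) = 12.
        Var[W] = n(n+1)(2n+1)/24 - sum(t^3-t)/48 = 1224/24 - 12/48 = 50.75.
        z = (W - E[W]) / sqrt(Var[W]) = (10 - 18) / 7.1239 = -1.1230.
        Two-sided p = 2*Phi(z) = 0.261446.
Step 6: alpha = 0.05. fail to reject H0.

W+ = 26, W- = 10, W = min = 10, p = 0.261446, fail to reject H0.


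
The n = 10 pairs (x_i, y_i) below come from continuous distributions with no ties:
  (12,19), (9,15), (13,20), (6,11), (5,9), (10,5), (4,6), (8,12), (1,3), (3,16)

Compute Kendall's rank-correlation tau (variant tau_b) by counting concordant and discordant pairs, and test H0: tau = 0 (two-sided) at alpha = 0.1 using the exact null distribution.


Step 1: Enumerate the 45 unordered pairs (i,j) with i<j and classify each by sign(x_j-x_i) * sign(y_j-y_i).
  (1,2):dx=-3,dy=-4->C; (1,3):dx=+1,dy=+1->C; (1,4):dx=-6,dy=-8->C; (1,5):dx=-7,dy=-10->C
  (1,6):dx=-2,dy=-14->C; (1,7):dx=-8,dy=-13->C; (1,8):dx=-4,dy=-7->C; (1,9):dx=-11,dy=-16->C
  (1,10):dx=-9,dy=-3->C; (2,3):dx=+4,dy=+5->C; (2,4):dx=-3,dy=-4->C; (2,5):dx=-4,dy=-6->C
  (2,6):dx=+1,dy=-10->D; (2,7):dx=-5,dy=-9->C; (2,8):dx=-1,dy=-3->C; (2,9):dx=-8,dy=-12->C
  (2,10):dx=-6,dy=+1->D; (3,4):dx=-7,dy=-9->C; (3,5):dx=-8,dy=-11->C; (3,6):dx=-3,dy=-15->C
  (3,7):dx=-9,dy=-14->C; (3,8):dx=-5,dy=-8->C; (3,9):dx=-12,dy=-17->C; (3,10):dx=-10,dy=-4->C
  (4,5):dx=-1,dy=-2->C; (4,6):dx=+4,dy=-6->D; (4,7):dx=-2,dy=-5->C; (4,8):dx=+2,dy=+1->C
  (4,9):dx=-5,dy=-8->C; (4,10):dx=-3,dy=+5->D; (5,6):dx=+5,dy=-4->D; (5,7):dx=-1,dy=-3->C
  (5,8):dx=+3,dy=+3->C; (5,9):dx=-4,dy=-6->C; (5,10):dx=-2,dy=+7->D; (6,7):dx=-6,dy=+1->D
  (6,8):dx=-2,dy=+7->D; (6,9):dx=-9,dy=-2->C; (6,10):dx=-7,dy=+11->D; (7,8):dx=+4,dy=+6->C
  (7,9):dx=-3,dy=-3->C; (7,10):dx=-1,dy=+10->D; (8,9):dx=-7,dy=-9->C; (8,10):dx=-5,dy=+4->D
  (9,10):dx=+2,dy=+13->C
Step 2: C = 34, D = 11, total pairs = 45.
Step 3: tau = (C - D)/(n(n-1)/2) = (34 - 11)/45 = 0.511111.
Step 4: Exact two-sided p-value (enumerate n! = 3628800 permutations of y under H0): p = 0.046623.
Step 5: alpha = 0.1. reject H0.

tau_b = 0.5111 (C=34, D=11), p = 0.046623, reject H0.


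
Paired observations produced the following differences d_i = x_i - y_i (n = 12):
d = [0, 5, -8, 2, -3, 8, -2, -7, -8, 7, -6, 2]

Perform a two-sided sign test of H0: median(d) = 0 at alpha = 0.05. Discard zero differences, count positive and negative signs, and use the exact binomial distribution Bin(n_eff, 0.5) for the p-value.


Step 1: Discard zero differences. Original n = 12; n_eff = number of nonzero differences = 11.
Nonzero differences (with sign): +5, -8, +2, -3, +8, -2, -7, -8, +7, -6, +2
Step 2: Count signs: positive = 5, negative = 6.
Step 3: Under H0: P(positive) = 0.5, so the number of positives S ~ Bin(11, 0.5).
Step 4: Two-sided exact p-value = sum of Bin(11,0.5) probabilities at or below the observed probability = 1.000000.
Step 5: alpha = 0.05. fail to reject H0.

n_eff = 11, pos = 5, neg = 6, p = 1.000000, fail to reject H0.


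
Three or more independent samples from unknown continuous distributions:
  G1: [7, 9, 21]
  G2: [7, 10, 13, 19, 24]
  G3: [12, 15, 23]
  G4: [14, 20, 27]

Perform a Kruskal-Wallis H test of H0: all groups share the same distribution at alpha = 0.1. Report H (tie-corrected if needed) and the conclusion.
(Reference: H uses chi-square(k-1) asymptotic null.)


Step 1: Combine all N = 14 observations and assign midranks.
sorted (value, group, rank): (7,G1,1.5), (7,G2,1.5), (9,G1,3), (10,G2,4), (12,G3,5), (13,G2,6), (14,G4,7), (15,G3,8), (19,G2,9), (20,G4,10), (21,G1,11), (23,G3,12), (24,G2,13), (27,G4,14)
Step 2: Sum ranks within each group.
R_1 = 15.5 (n_1 = 3)
R_2 = 33.5 (n_2 = 5)
R_3 = 25 (n_3 = 3)
R_4 = 31 (n_4 = 3)
Step 3: H = 12/(N(N+1)) * sum(R_i^2/n_i) - 3(N+1)
     = 12/(14*15) * (15.5^2/3 + 33.5^2/5 + 25^2/3 + 31^2/3) - 3*15
     = 0.057143 * 833.2 - 45
     = 2.611429.
Step 4: Ties present; correction factor C = 1 - 6/(14^3 - 14) = 0.997802. Corrected H = 2.611429 / 0.997802 = 2.617181.
Step 5: Under H0, H ~ chi^2(3); p-value = 0.454486.
Step 6: alpha = 0.1. fail to reject H0.

H = 2.6172, df = 3, p = 0.454486, fail to reject H0.


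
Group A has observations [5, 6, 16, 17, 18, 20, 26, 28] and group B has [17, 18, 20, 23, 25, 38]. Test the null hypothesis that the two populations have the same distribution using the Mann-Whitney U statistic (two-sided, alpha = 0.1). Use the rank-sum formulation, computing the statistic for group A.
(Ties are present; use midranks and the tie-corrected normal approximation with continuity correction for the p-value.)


Step 1: Combine and sort all 14 observations; assign midranks.
sorted (value, group): (5,X), (6,X), (16,X), (17,X), (17,Y), (18,X), (18,Y), (20,X), (20,Y), (23,Y), (25,Y), (26,X), (28,X), (38,Y)
ranks: 5->1, 6->2, 16->3, 17->4.5, 17->4.5, 18->6.5, 18->6.5, 20->8.5, 20->8.5, 23->10, 25->11, 26->12, 28->13, 38->14
Step 2: Rank sum for X: R1 = 1 + 2 + 3 + 4.5 + 6.5 + 8.5 + 12 + 13 = 50.5.
Step 3: U_X = R1 - n1(n1+1)/2 = 50.5 - 8*9/2 = 50.5 - 36 = 14.5.
       U_Y = n1*n2 - U_X = 48 - 14.5 = 33.5.
Step 4: Ties are present, so use the tie-corrected normal approximation (with continuity correction) for the p-value.
Step 5: p-value = 0.243718; compare to alpha = 0.1. fail to reject H0.

U_X = 14.5, p = 0.243718, fail to reject H0 at alpha = 0.1.


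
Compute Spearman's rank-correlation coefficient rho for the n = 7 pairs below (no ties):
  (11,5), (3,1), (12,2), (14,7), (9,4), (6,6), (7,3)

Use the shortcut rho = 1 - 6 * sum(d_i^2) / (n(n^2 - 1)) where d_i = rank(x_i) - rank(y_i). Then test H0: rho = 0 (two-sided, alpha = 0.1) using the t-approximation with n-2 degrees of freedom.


Step 1: Rank x and y separately (midranks; no ties here).
rank(x): 11->5, 3->1, 12->6, 14->7, 9->4, 6->2, 7->3
rank(y): 5->5, 1->1, 2->2, 7->7, 4->4, 6->6, 3->3
Step 2: d_i = R_x(i) - R_y(i); compute d_i^2.
  (5-5)^2=0, (1-1)^2=0, (6-2)^2=16, (7-7)^2=0, (4-4)^2=0, (2-6)^2=16, (3-3)^2=0
sum(d^2) = 32.
Step 3: rho = 1 - 6*32 / (7*(7^2 - 1)) = 1 - 192/336 = 0.428571.
Step 4: Under H0, t = rho * sqrt((n-2)/(1-rho^2)) = 1.0607 ~ t(5).
Step 5: Two-sided p-value from the t-distribution with 5 df = 0.337368.
Step 6: alpha = 0.1. fail to reject H0.

rho = 0.4286, p = 0.337368, fail to reject H0 at alpha = 0.1.


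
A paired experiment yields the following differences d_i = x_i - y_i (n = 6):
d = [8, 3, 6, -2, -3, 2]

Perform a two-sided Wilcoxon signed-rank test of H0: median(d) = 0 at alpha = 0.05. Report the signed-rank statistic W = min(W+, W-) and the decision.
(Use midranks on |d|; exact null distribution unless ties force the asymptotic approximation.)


Step 1: Drop any zero differences (none here) and take |d_i|.
|d| = [8, 3, 6, 2, 3, 2]
Step 2: Midrank |d_i| (ties get averaged ranks).
ranks: |8|->6, |3|->3.5, |6|->5, |2|->1.5, |3|->3.5, |2|->1.5
Step 3: Attach original signs; sum ranks with positive sign and with negative sign.
W+ = 6 + 3.5 + 5 + 1.5 = 16
W- = 1.5 + 3.5 = 5
(Check: W+ + W- = 21 should equal n(n+1)/2 = 21.)
Step 4: Test statistic W = min(W+, W-) = 5.
Step 5: Ties in |d|, so use the tie-corrected normal approximation.
        E[W] = n(n+1)/4 = 6*7/4 = 10.5.
        Tie groups: |d|=2 (t=2), |d|=3 (t=2); sum(t^3 - t) = 12.
        Var[W] = n(n+1)(2n+1)/24 - sum(t^3-t)/48 = 546/24 - 12/48 = 22.5.
        z = (W - E[W]) / sqrt(Var[W]) = (5 - 10.5) / 4.7434 = -1.1595.
        Two-sided p = 2*Phi(z) = 0.246252.
Step 6: alpha = 0.05. fail to reject H0.

W+ = 16, W- = 5, W = min = 5, p = 0.246252, fail to reject H0.


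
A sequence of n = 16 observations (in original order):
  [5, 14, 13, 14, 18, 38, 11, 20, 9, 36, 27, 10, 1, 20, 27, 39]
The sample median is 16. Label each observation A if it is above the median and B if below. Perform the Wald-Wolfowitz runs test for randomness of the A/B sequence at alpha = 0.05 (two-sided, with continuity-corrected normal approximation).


Step 1: Compute median = 16; label A = above, B = below.
Labels in order: BBBBAABABAABBAAA  (n_A = 8, n_B = 8)
Step 2: Count runs R = 8.
Step 3: Under H0 (random ordering), E[R] = 2*n_A*n_B/(n_A+n_B) + 1 = 2*8*8/16 + 1 = 9.0000.
        Var[R] = 2*n_A*n_B*(2*n_A*n_B - n_A - n_B) / ((n_A+n_B)^2 * (n_A+n_B-1)) = 14336/3840 = 3.7333.
        SD[R] = 1.9322.
Step 4: Continuity-corrected z = (R + 0.5 - E[R]) / SD[R] = (8 + 0.5 - 9.0000) / 1.9322 = -0.2588.
Step 5: Two-sided p-value via normal approximation = 2*(1 - Phi(|z|)) = 0.795809.
Step 6: alpha = 0.05. fail to reject H0.

R = 8, z = -0.2588, p = 0.795809, fail to reject H0.


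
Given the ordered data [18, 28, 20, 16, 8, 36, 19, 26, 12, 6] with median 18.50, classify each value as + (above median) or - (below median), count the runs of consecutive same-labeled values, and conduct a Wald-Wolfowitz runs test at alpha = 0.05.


Step 1: Compute median = 18.50; label A = above, B = below.
Labels in order: BAABBAAABB  (n_A = 5, n_B = 5)
Step 2: Count runs R = 5.
Step 3: Under H0 (random ordering), E[R] = 2*n_A*n_B/(n_A+n_B) + 1 = 2*5*5/10 + 1 = 6.0000.
        Var[R] = 2*n_A*n_B*(2*n_A*n_B - n_A - n_B) / ((n_A+n_B)^2 * (n_A+n_B-1)) = 2000/900 = 2.2222.
        SD[R] = 1.4907.
Step 4: Continuity-corrected z = (R + 0.5 - E[R]) / SD[R] = (5 + 0.5 - 6.0000) / 1.4907 = -0.3354.
Step 5: Two-sided p-value via normal approximation = 2*(1 - Phi(|z|)) = 0.737316.
Step 6: alpha = 0.05. fail to reject H0.

R = 5, z = -0.3354, p = 0.737316, fail to reject H0.


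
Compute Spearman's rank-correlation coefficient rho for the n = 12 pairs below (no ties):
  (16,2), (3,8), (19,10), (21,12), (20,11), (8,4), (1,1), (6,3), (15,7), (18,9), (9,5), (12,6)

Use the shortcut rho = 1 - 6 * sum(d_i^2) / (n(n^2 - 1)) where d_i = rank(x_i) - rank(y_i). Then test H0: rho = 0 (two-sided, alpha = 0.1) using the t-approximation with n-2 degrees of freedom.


Step 1: Rank x and y separately (midranks; no ties here).
rank(x): 16->8, 3->2, 19->10, 21->12, 20->11, 8->4, 1->1, 6->3, 15->7, 18->9, 9->5, 12->6
rank(y): 2->2, 8->8, 10->10, 12->12, 11->11, 4->4, 1->1, 3->3, 7->7, 9->9, 5->5, 6->6
Step 2: d_i = R_x(i) - R_y(i); compute d_i^2.
  (8-2)^2=36, (2-8)^2=36, (10-10)^2=0, (12-12)^2=0, (11-11)^2=0, (4-4)^2=0, (1-1)^2=0, (3-3)^2=0, (7-7)^2=0, (9-9)^2=0, (5-5)^2=0, (6-6)^2=0
sum(d^2) = 72.
Step 3: rho = 1 - 6*72 / (12*(12^2 - 1)) = 1 - 432/1716 = 0.748252.
Step 4: Under H0, t = rho * sqrt((n-2)/(1-rho^2)) = 3.5667 ~ t(10).
Step 5: Two-sided p-value from the t-distribution with 10 df = 0.005124.
Step 6: alpha = 0.1. reject H0.

rho = 0.7483, p = 0.005124, reject H0 at alpha = 0.1.


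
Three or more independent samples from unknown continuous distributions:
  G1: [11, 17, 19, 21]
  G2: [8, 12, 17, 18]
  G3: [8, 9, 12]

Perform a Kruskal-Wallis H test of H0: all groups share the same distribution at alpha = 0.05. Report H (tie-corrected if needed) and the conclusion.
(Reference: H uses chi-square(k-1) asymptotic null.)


Step 1: Combine all N = 11 observations and assign midranks.
sorted (value, group, rank): (8,G2,1.5), (8,G3,1.5), (9,G3,3), (11,G1,4), (12,G2,5.5), (12,G3,5.5), (17,G1,7.5), (17,G2,7.5), (18,G2,9), (19,G1,10), (21,G1,11)
Step 2: Sum ranks within each group.
R_1 = 32.5 (n_1 = 4)
R_2 = 23.5 (n_2 = 4)
R_3 = 10 (n_3 = 3)
Step 3: H = 12/(N(N+1)) * sum(R_i^2/n_i) - 3(N+1)
     = 12/(11*12) * (32.5^2/4 + 23.5^2/4 + 10^2/3) - 3*12
     = 0.090909 * 435.458 - 36
     = 3.587121.
Step 4: Ties present; correction factor C = 1 - 18/(11^3 - 11) = 0.986364. Corrected H = 3.587121 / 0.986364 = 3.636713.
Step 5: Under H0, H ~ chi^2(2); p-value = 0.162292.
Step 6: alpha = 0.05. fail to reject H0.

H = 3.6367, df = 2, p = 0.162292, fail to reject H0.


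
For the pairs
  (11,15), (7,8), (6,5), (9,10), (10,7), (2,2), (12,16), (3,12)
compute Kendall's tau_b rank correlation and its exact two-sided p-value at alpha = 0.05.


Step 1: Enumerate the 28 unordered pairs (i,j) with i<j and classify each by sign(x_j-x_i) * sign(y_j-y_i).
  (1,2):dx=-4,dy=-7->C; (1,3):dx=-5,dy=-10->C; (1,4):dx=-2,dy=-5->C; (1,5):dx=-1,dy=-8->C
  (1,6):dx=-9,dy=-13->C; (1,7):dx=+1,dy=+1->C; (1,8):dx=-8,dy=-3->C; (2,3):dx=-1,dy=-3->C
  (2,4):dx=+2,dy=+2->C; (2,5):dx=+3,dy=-1->D; (2,6):dx=-5,dy=-6->C; (2,7):dx=+5,dy=+8->C
  (2,8):dx=-4,dy=+4->D; (3,4):dx=+3,dy=+5->C; (3,5):dx=+4,dy=+2->C; (3,6):dx=-4,dy=-3->C
  (3,7):dx=+6,dy=+11->C; (3,8):dx=-3,dy=+7->D; (4,5):dx=+1,dy=-3->D; (4,6):dx=-7,dy=-8->C
  (4,7):dx=+3,dy=+6->C; (4,8):dx=-6,dy=+2->D; (5,6):dx=-8,dy=-5->C; (5,7):dx=+2,dy=+9->C
  (5,8):dx=-7,dy=+5->D; (6,7):dx=+10,dy=+14->C; (6,8):dx=+1,dy=+10->C; (7,8):dx=-9,dy=-4->C
Step 2: C = 22, D = 6, total pairs = 28.
Step 3: tau = (C - D)/(n(n-1)/2) = (22 - 6)/28 = 0.571429.
Step 4: Exact two-sided p-value (enumerate n! = 40320 permutations of y under H0): p = 0.061012.
Step 5: alpha = 0.05. fail to reject H0.

tau_b = 0.5714 (C=22, D=6), p = 0.061012, fail to reject H0.


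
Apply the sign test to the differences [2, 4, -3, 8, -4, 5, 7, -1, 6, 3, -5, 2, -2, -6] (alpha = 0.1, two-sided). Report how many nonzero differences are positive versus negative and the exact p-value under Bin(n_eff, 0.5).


Step 1: Discard zero differences. Original n = 14; n_eff = number of nonzero differences = 14.
Nonzero differences (with sign): +2, +4, -3, +8, -4, +5, +7, -1, +6, +3, -5, +2, -2, -6
Step 2: Count signs: positive = 8, negative = 6.
Step 3: Under H0: P(positive) = 0.5, so the number of positives S ~ Bin(14, 0.5).
Step 4: Two-sided exact p-value = sum of Bin(14,0.5) probabilities at or below the observed probability = 0.790527.
Step 5: alpha = 0.1. fail to reject H0.

n_eff = 14, pos = 8, neg = 6, p = 0.790527, fail to reject H0.


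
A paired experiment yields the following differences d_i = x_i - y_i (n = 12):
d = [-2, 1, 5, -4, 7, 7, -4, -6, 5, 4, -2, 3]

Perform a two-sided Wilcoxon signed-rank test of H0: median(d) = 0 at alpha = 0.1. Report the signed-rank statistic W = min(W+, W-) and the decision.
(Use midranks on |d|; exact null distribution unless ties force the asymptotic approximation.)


Step 1: Drop any zero differences (none here) and take |d_i|.
|d| = [2, 1, 5, 4, 7, 7, 4, 6, 5, 4, 2, 3]
Step 2: Midrank |d_i| (ties get averaged ranks).
ranks: |2|->2.5, |1|->1, |5|->8.5, |4|->6, |7|->11.5, |7|->11.5, |4|->6, |6|->10, |5|->8.5, |4|->6, |2|->2.5, |3|->4
Step 3: Attach original signs; sum ranks with positive sign and with negative sign.
W+ = 1 + 8.5 + 11.5 + 11.5 + 8.5 + 6 + 4 = 51
W- = 2.5 + 6 + 6 + 10 + 2.5 = 27
(Check: W+ + W- = 78 should equal n(n+1)/2 = 78.)
Step 4: Test statistic W = min(W+, W-) = 27.
Step 5: Ties in |d|, so use the tie-corrected normal approximation.
        E[W] = n(n+1)/4 = 12*13/4 = 39.
        Tie groups: |d|=2 (t=2), |d|=4 (t=3), |d|=5 (t=2), |d|=7 (t=2); sum(t^3 - t) = 42.
        Var[W] = n(n+1)(2n+1)/24 - sum(t^3-t)/48 = 3900/24 - 42/48 = 161.625.
        z = (W - E[W]) / sqrt(Var[W]) = (27 - 39) / 12.7132 = -0.9439.
        Two-sided p = 2*Phi(z) = 0.345220.
Step 6: alpha = 0.1. fail to reject H0.

W+ = 51, W- = 27, W = min = 27, p = 0.345220, fail to reject H0.


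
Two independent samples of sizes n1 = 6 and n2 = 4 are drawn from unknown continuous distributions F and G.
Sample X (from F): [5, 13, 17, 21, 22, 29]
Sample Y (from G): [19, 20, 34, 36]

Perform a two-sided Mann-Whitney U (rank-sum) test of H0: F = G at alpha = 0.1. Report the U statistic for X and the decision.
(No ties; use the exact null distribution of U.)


Step 1: Combine and sort all 10 observations; assign midranks.
sorted (value, group): (5,X), (13,X), (17,X), (19,Y), (20,Y), (21,X), (22,X), (29,X), (34,Y), (36,Y)
ranks: 5->1, 13->2, 17->3, 19->4, 20->5, 21->6, 22->7, 29->8, 34->9, 36->10
Step 2: Rank sum for X: R1 = 1 + 2 + 3 + 6 + 7 + 8 = 27.
Step 3: U_X = R1 - n1(n1+1)/2 = 27 - 6*7/2 = 27 - 21 = 6.
       U_Y = n1*n2 - U_X = 24 - 6 = 18.
Step 4: No ties, so the exact null distribution of U (based on enumerating the C(10,6) = 210 equally likely rank assignments) gives the two-sided p-value.
Step 5: p-value = 0.257143; compare to alpha = 0.1. fail to reject H0.

U_X = 6, p = 0.257143, fail to reject H0 at alpha = 0.1.


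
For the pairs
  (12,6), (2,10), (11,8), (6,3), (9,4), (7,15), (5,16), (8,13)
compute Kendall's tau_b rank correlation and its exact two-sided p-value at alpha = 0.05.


Step 1: Enumerate the 28 unordered pairs (i,j) with i<j and classify each by sign(x_j-x_i) * sign(y_j-y_i).
  (1,2):dx=-10,dy=+4->D; (1,3):dx=-1,dy=+2->D; (1,4):dx=-6,dy=-3->C; (1,5):dx=-3,dy=-2->C
  (1,6):dx=-5,dy=+9->D; (1,7):dx=-7,dy=+10->D; (1,8):dx=-4,dy=+7->D; (2,3):dx=+9,dy=-2->D
  (2,4):dx=+4,dy=-7->D; (2,5):dx=+7,dy=-6->D; (2,6):dx=+5,dy=+5->C; (2,7):dx=+3,dy=+6->C
  (2,8):dx=+6,dy=+3->C; (3,4):dx=-5,dy=-5->C; (3,5):dx=-2,dy=-4->C; (3,6):dx=-4,dy=+7->D
  (3,7):dx=-6,dy=+8->D; (3,8):dx=-3,dy=+5->D; (4,5):dx=+3,dy=+1->C; (4,6):dx=+1,dy=+12->C
  (4,7):dx=-1,dy=+13->D; (4,8):dx=+2,dy=+10->C; (5,6):dx=-2,dy=+11->D; (5,7):dx=-4,dy=+12->D
  (5,8):dx=-1,dy=+9->D; (6,7):dx=-2,dy=+1->D; (6,8):dx=+1,dy=-2->D; (7,8):dx=+3,dy=-3->D
Step 2: C = 10, D = 18, total pairs = 28.
Step 3: tau = (C - D)/(n(n-1)/2) = (10 - 18)/28 = -0.285714.
Step 4: Exact two-sided p-value (enumerate n! = 40320 permutations of y under H0): p = 0.398760.
Step 5: alpha = 0.05. fail to reject H0.

tau_b = -0.2857 (C=10, D=18), p = 0.398760, fail to reject H0.


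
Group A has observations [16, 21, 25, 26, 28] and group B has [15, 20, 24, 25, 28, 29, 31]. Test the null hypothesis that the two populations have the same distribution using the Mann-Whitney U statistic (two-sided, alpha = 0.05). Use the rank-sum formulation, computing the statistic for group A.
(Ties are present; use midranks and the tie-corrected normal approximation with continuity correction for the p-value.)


Step 1: Combine and sort all 12 observations; assign midranks.
sorted (value, group): (15,Y), (16,X), (20,Y), (21,X), (24,Y), (25,X), (25,Y), (26,X), (28,X), (28,Y), (29,Y), (31,Y)
ranks: 15->1, 16->2, 20->3, 21->4, 24->5, 25->6.5, 25->6.5, 26->8, 28->9.5, 28->9.5, 29->11, 31->12
Step 2: Rank sum for X: R1 = 2 + 4 + 6.5 + 8 + 9.5 = 30.
Step 3: U_X = R1 - n1(n1+1)/2 = 30 - 5*6/2 = 30 - 15 = 15.
       U_Y = n1*n2 - U_X = 35 - 15 = 20.
Step 4: Ties are present, so use the tie-corrected normal approximation (with continuity correction) for the p-value.
Step 5: p-value = 0.744469; compare to alpha = 0.05. fail to reject H0.

U_X = 15, p = 0.744469, fail to reject H0 at alpha = 0.05.


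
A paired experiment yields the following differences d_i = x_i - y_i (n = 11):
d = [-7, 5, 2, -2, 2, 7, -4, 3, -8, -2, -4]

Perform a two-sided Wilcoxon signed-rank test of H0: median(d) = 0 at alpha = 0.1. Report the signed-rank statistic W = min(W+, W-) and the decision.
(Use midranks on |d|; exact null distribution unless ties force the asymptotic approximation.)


Step 1: Drop any zero differences (none here) and take |d_i|.
|d| = [7, 5, 2, 2, 2, 7, 4, 3, 8, 2, 4]
Step 2: Midrank |d_i| (ties get averaged ranks).
ranks: |7|->9.5, |5|->8, |2|->2.5, |2|->2.5, |2|->2.5, |7|->9.5, |4|->6.5, |3|->5, |8|->11, |2|->2.5, |4|->6.5
Step 3: Attach original signs; sum ranks with positive sign and with negative sign.
W+ = 8 + 2.5 + 2.5 + 9.5 + 5 = 27.5
W- = 9.5 + 2.5 + 6.5 + 11 + 2.5 + 6.5 = 38.5
(Check: W+ + W- = 66 should equal n(n+1)/2 = 66.)
Step 4: Test statistic W = min(W+, W-) = 27.5.
Step 5: Ties in |d|, so use the tie-corrected normal approximation.
        E[W] = n(n+1)/4 = 11*12/4 = 33.
        Tie groups: |d|=2 (t=4), |d|=4 (t=2), |d|=7 (t=2); sum(t^3 - t) = 72.
        Var[W] = n(n+1)(2n+1)/24 - sum(t^3-t)/48 = 3036/24 - 72/48 = 125.
        z = (W - E[W]) / sqrt(Var[W]) = (27.5 - 33) / 11.1803 = -0.4919.
        Two-sided p = 2*Phi(z) = 0.622765.
Step 6: alpha = 0.1. fail to reject H0.

W+ = 27.5, W- = 38.5, W = min = 27.5, p = 0.622765, fail to reject H0.
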